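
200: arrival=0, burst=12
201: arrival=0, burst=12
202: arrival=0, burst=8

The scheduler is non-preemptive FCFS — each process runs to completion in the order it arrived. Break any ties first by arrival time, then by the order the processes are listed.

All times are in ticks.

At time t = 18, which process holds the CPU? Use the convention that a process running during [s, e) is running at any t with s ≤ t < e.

201

Timeline: | 200 0-12 | 201 12-24 | 202 24-32 |
Completion: 200=12  201=24  202=32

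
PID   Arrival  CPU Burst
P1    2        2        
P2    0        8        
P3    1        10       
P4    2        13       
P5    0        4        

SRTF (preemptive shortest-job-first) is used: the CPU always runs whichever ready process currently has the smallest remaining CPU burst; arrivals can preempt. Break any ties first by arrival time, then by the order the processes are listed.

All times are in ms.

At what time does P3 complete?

Schedule: | P5 0-4 | P1 4-6 | P2 6-14 | P3 14-24 | P4 24-37 |
Completion: P1=6  P2=14  P3=24  P4=37  P5=4

24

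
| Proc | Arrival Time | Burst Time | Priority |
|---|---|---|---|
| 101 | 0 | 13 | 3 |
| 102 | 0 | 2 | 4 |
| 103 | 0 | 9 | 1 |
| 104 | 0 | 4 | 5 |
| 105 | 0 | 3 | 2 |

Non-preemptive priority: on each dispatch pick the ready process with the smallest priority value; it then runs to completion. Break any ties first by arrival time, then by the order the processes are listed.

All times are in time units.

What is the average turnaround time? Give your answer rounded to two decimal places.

20.80

Gantt: | 103 0-9 | 105 9-12 | 101 12-25 | 102 25-27 | 104 27-31 |
Completion: 101=25  102=27  103=9  104=31  105=12
Turnaround times: 101=25, 102=27, 103=9, 104=31, 105=12
Average turnaround = (25+27+9+31+12) / 5 = 104/5 = 20.80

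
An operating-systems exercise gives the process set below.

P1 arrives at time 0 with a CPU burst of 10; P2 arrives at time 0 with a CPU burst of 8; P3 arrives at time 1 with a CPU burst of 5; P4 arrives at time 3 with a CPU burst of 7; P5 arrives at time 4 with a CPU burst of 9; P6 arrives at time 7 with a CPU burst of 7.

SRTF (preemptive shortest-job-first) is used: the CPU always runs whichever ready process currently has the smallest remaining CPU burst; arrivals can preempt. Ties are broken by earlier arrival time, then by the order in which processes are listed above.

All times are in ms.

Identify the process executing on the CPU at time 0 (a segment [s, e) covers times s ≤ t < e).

P2

Schedule: | P2 0-1 | P3 1-6 | P2 6-13 | P4 13-20 | P6 20-27 | P5 27-36 | P1 36-46 |
Completion: P1=46  P2=13  P3=6  P4=20  P5=36  P6=27
Turnaround (C−A): P1=46  P2=13  P3=5  P4=17  P5=32  P6=20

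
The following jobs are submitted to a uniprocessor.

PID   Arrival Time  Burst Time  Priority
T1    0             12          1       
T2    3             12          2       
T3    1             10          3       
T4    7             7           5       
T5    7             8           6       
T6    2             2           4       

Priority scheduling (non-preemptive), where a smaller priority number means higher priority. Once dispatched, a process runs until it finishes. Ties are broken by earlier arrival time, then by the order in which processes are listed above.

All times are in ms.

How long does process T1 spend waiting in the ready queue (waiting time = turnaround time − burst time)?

0

Gantt: | T1 0-12 | T2 12-24 | T3 24-34 | T6 34-36 | T4 36-43 | T5 43-51 |
Completion: T1=12  T2=24  T3=34  T4=43  T5=51  T6=36
Turnaround (C−A): T1=12  T2=21  T3=33  T4=36  T5=44  T6=34
Waiting(T1) = turnaround − burst = 12 − 12 = 0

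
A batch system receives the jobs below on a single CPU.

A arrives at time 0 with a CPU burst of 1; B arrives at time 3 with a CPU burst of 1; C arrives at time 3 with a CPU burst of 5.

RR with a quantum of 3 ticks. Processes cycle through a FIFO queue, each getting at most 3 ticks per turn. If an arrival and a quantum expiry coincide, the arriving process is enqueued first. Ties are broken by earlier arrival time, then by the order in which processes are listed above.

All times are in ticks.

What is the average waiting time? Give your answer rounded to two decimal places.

Timeline: | A 0-1 | idle 1-3 | B 3-4 | C 4-9 |
Completion: A=1  B=4  C=9
Turnaround (C−A): A=1  B=1  C=6
Waiting times: A=0, B=0, C=1
Average waiting = (0+0+1) / 3 = 1/3 = 0.33

0.33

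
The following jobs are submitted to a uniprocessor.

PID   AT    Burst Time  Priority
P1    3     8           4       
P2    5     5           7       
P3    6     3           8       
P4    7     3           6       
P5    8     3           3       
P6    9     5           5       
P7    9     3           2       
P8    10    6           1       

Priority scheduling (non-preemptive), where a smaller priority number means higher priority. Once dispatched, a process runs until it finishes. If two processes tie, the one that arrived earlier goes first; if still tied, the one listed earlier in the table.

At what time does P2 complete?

Timeline: | idle 0-3 | P1 3-11 | P8 11-17 | P7 17-20 | P5 20-23 | P6 23-28 | P4 28-31 | P2 31-36 | P3 36-39 |
Completion: P1=11  P2=36  P3=39  P4=31  P5=23  P6=28  P7=20  P8=17
Turnaround (C−A): P1=8  P2=31  P3=33  P4=24  P5=15  P6=19  P7=11  P8=7

36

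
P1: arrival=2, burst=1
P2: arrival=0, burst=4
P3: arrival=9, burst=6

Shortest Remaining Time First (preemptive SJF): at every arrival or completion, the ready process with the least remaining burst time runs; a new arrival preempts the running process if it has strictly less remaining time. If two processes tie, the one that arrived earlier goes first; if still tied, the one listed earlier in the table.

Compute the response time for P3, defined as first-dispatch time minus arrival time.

Gantt: | P2 0-2 | P1 2-3 | P2 3-5 | idle 5-9 | P3 9-15 |
Completion: P1=3  P2=5  P3=15
Turnaround (C−A): P1=1  P2=5  P3=6
Response(P3) = first start − arrival = 9 − 9 = 0

0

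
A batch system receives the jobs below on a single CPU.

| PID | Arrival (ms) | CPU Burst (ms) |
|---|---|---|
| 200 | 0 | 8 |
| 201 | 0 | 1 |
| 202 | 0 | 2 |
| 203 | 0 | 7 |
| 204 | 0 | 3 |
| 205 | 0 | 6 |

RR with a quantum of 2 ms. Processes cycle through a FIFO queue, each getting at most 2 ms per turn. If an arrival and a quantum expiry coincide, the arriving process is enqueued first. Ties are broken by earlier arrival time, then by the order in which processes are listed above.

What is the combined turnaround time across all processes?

Gantt: | 200 0-2 | 201 2-3 | 202 3-5 | 203 5-7 | 204 7-9 | 205 9-11 | 200 11-13 | 203 13-15 | 204 15-16 | 205 16-18 | 200 18-20 | 203 20-22 | 205 22-24 | 200 24-26 | 203 26-27 |
Completion: 200=26  201=3  202=5  203=27  204=16  205=24
Turnaround (C−A): 200=26  201=3  202=5  203=27  204=16  205=24
Turnaround = completion − arrival: 200=26, 201=3, 202=5, 203=27, 204=16, 205=24
Total turnaround = 26 + 3 + 5 + 27 + 16 + 24 = 101

101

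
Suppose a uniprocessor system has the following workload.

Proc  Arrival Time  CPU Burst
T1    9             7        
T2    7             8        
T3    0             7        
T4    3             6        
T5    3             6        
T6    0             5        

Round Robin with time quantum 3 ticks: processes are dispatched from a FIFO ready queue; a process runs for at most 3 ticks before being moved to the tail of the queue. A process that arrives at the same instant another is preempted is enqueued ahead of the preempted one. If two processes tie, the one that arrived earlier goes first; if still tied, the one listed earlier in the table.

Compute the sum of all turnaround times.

Timeline: | T3 0-3 | T6 3-6 | T4 6-9 | T5 9-12 | T3 12-15 | T6 15-17 | T2 17-20 | T1 20-23 | T4 23-26 | T5 26-29 | T3 29-30 | T2 30-33 | T1 33-36 | T2 36-38 | T1 38-39 |
Completion: T1=39  T2=38  T3=30  T4=26  T5=29  T6=17
Turnaround (C−A): T1=30  T2=31  T3=30  T4=23  T5=26  T6=17
Turnaround = completion − arrival: T1=30, T2=31, T3=30, T4=23, T5=26, T6=17
Total turnaround = 30 + 31 + 30 + 23 + 26 + 17 = 157

157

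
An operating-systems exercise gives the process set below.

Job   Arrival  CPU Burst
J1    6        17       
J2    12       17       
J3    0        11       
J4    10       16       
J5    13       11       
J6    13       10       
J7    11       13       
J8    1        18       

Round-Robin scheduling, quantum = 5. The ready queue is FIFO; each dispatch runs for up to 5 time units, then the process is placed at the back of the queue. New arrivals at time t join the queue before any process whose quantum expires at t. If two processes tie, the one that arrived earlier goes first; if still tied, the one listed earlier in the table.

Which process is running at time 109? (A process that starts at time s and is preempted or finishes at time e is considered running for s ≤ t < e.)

Timeline: | J3 0-5 | J8 5-10 | J3 10-15 | J1 15-20 | J4 20-25 | J8 25-30 | J7 30-35 | J2 35-40 | J5 40-45 | J6 45-50 | J3 50-51 | J1 51-56 | J4 56-61 | J8 61-66 | J7 66-71 | J2 71-76 | J5 76-81 | J6 81-86 | J1 86-91 | J4 91-96 | J8 96-99 | J7 99-102 | J2 102-107 | J5 107-108 | J1 108-110 | J4 110-111 | J2 111-113 |
Completion: J1=110  J2=113  J3=51  J4=111  J5=108  J6=86  J7=102  J8=99

J1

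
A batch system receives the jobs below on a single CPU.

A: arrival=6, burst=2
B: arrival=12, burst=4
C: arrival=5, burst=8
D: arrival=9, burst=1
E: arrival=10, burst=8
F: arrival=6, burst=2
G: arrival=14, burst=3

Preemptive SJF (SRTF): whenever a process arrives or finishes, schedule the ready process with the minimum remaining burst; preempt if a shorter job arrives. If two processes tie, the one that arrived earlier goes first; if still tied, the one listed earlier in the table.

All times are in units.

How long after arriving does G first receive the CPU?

2

Gantt: | idle 0-5 | C 5-6 | A 6-8 | F 8-10 | D 10-11 | C 11-12 | B 12-16 | G 16-19 | C 19-25 | E 25-33 |
Completion: A=8  B=16  C=25  D=11  E=33  F=10  G=19
Turnaround (C−A): A=2  B=4  C=20  D=2  E=23  F=4  G=5
Response(G) = first start − arrival = 16 − 14 = 2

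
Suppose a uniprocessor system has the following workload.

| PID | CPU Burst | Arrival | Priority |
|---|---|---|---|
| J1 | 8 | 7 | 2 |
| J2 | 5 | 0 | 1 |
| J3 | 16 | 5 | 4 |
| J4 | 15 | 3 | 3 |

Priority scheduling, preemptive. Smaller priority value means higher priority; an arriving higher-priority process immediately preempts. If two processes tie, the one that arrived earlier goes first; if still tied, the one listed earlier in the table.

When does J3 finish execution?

44

Gantt: | J2 0-5 | J4 5-7 | J1 7-15 | J4 15-28 | J3 28-44 |
Completion: J1=15  J2=5  J3=44  J4=28
Turnaround (C−A): J1=8  J2=5  J3=39  J4=25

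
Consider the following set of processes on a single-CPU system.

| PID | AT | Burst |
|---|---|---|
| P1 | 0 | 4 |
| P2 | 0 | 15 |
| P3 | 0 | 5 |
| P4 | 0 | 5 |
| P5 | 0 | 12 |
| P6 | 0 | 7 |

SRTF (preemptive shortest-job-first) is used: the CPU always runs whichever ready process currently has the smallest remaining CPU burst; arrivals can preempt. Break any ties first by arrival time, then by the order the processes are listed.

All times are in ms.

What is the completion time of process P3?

9

Gantt: | P1 0-4 | P3 4-9 | P4 9-14 | P6 14-21 | P5 21-33 | P2 33-48 |
Completion: P1=4  P2=48  P3=9  P4=14  P5=33  P6=21
Turnaround (C−A): P1=4  P2=48  P3=9  P4=14  P5=33  P6=21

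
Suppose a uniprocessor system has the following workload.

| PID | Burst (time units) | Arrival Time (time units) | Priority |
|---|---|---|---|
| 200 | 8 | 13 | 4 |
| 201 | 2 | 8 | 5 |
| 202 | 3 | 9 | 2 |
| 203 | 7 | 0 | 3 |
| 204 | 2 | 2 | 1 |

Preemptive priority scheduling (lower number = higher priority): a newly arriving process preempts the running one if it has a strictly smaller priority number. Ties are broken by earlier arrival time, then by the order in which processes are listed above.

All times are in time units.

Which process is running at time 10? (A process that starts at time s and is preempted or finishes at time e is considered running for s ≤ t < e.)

202

Schedule: | 203 0-2 | 204 2-4 | 203 4-9 | 202 9-12 | 201 12-13 | 200 13-21 | 201 21-22 |
Completion: 200=21  201=22  202=12  203=9  204=4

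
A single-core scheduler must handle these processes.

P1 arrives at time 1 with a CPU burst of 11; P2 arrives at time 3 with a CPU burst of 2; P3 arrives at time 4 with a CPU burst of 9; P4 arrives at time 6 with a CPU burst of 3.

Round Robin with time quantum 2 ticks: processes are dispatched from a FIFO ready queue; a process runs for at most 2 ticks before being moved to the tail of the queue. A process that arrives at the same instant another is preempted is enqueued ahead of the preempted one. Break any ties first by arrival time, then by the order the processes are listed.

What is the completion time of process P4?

Schedule: | idle 0-1 | P1 1-3 | P2 3-5 | P1 5-7 | P3 7-9 | P4 9-11 | P1 11-13 | P3 13-15 | P4 15-16 | P1 16-18 | P3 18-20 | P1 20-22 | P3 22-24 | P1 24-25 | P3 25-26 |
Completion: P1=25  P2=5  P3=26  P4=16
Turnaround (C−A): P1=24  P2=2  P3=22  P4=10

16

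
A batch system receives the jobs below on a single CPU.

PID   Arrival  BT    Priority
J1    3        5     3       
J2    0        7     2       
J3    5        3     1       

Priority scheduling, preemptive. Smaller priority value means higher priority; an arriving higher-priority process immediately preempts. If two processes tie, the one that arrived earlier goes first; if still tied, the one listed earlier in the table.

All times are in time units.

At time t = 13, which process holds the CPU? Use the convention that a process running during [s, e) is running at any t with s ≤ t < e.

J1

Gantt: | J2 0-5 | J3 5-8 | J2 8-10 | J1 10-15 |
Completion: J1=15  J2=10  J3=8
Turnaround (C−A): J1=12  J2=10  J3=3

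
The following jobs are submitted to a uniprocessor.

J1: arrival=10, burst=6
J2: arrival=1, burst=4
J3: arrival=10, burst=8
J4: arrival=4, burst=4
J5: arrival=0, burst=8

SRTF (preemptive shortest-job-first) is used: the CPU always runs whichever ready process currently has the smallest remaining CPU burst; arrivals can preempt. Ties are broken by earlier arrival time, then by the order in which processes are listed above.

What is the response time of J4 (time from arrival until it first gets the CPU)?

1

Schedule: | J5 0-1 | J2 1-5 | J4 5-9 | J5 9-16 | J1 16-22 | J3 22-30 |
Completion: J1=22  J2=5  J3=30  J4=9  J5=16
Turnaround (C−A): J1=12  J2=4  J3=20  J4=5  J5=16
Response(J4) = first start − arrival = 5 − 4 = 1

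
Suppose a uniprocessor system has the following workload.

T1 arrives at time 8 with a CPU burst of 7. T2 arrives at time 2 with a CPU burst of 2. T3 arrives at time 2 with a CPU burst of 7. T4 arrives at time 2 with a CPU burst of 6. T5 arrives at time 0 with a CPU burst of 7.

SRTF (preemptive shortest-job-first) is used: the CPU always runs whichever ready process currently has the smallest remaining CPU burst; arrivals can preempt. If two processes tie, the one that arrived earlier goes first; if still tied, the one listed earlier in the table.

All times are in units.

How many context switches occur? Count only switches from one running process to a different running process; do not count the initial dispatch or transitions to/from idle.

Timeline: | T5 0-2 | T2 2-4 | T5 4-9 | T4 9-15 | T3 15-22 | T1 22-29 |
Completion: T1=29  T2=4  T3=22  T4=15  T5=9
Turnaround (C−A): T1=21  T2=2  T3=20  T4=13  T5=9

5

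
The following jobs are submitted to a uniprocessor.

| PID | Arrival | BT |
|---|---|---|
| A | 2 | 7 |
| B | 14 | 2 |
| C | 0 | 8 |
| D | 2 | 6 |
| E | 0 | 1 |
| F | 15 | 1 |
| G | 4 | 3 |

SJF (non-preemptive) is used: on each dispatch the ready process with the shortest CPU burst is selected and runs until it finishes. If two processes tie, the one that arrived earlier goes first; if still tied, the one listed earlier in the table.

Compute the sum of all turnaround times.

Schedule: | E 0-1 | C 1-9 | G 9-12 | D 12-18 | F 18-19 | B 19-21 | A 21-28 |
Completion: A=28  B=21  C=9  D=18  E=1  F=19  G=12
Turnaround (C−A): A=26  B=7  C=9  D=16  E=1  F=4  G=8
Turnaround = completion − arrival: A=26, B=7, C=9, D=16, E=1, F=4, G=8
Total turnaround = 26 + 7 + 9 + 16 + 1 + 4 + 8 = 71

71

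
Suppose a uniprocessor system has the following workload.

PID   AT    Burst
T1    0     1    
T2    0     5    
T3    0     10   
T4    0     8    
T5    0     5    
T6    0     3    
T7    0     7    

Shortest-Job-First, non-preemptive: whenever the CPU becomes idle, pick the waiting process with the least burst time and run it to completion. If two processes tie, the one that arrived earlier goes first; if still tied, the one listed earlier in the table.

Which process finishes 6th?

Schedule: | T1 0-1 | T6 1-4 | T2 4-9 | T5 9-14 | T7 14-21 | T4 21-29 | T3 29-39 |
Completion: T1=1  T2=9  T3=39  T4=29  T5=14  T6=4  T7=21
Finish order: T1 → T6 → T2 → T5 → T7 → T4 → T3

T4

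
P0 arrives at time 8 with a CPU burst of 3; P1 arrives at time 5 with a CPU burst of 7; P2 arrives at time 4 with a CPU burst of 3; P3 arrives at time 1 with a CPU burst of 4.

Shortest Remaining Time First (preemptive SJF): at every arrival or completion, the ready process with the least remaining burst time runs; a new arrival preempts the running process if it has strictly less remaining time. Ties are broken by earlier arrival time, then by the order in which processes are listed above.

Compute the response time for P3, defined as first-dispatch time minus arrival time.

Schedule: | idle 0-1 | P3 1-5 | P2 5-8 | P0 8-11 | P1 11-18 |
Completion: P0=11  P1=18  P2=8  P3=5
Turnaround (C−A): P0=3  P1=13  P2=4  P3=4
Response(P3) = first start − arrival = 1 − 1 = 0

0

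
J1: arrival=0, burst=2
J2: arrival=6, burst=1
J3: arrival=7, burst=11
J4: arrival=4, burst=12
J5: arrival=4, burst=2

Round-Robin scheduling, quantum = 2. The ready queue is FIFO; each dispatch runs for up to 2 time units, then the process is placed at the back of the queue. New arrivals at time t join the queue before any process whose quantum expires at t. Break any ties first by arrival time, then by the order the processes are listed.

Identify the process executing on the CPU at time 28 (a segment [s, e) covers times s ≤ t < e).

Gantt: | J1 0-2 | idle 2-4 | J4 4-6 | J5 6-8 | J2 8-9 | J4 9-11 | J3 11-13 | J4 13-15 | J3 15-17 | J4 17-19 | J3 19-21 | J4 21-23 | J3 23-25 | J4 25-27 | J3 27-30 |
Completion: J1=2  J2=9  J3=30  J4=27  J5=8

J3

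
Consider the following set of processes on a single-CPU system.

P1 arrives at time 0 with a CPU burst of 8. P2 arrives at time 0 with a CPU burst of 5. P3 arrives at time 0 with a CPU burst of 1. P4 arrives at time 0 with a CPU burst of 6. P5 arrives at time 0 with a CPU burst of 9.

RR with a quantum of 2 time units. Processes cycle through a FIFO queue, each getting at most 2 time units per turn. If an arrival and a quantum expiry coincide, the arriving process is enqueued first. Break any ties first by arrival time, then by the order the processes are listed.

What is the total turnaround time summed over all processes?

102

Schedule: | P1 0-2 | P2 2-4 | P3 4-5 | P4 5-7 | P5 7-9 | P1 9-11 | P2 11-13 | P4 13-15 | P5 15-17 | P1 17-19 | P2 19-20 | P4 20-22 | P5 22-24 | P1 24-26 | P5 26-29 |
Completion: P1=26  P2=20  P3=5  P4=22  P5=29
Turnaround = completion − arrival: P1=26, P2=20, P3=5, P4=22, P5=29
Total turnaround = 26 + 20 + 5 + 22 + 29 = 102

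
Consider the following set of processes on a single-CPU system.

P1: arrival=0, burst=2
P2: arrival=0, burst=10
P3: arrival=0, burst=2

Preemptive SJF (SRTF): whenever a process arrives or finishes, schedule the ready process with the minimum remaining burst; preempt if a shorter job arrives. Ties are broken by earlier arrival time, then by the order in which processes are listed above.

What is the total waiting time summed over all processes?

Gantt: | P1 0-2 | P3 2-4 | P2 4-14 |
Completion: P1=2  P2=14  P3=4
Turnaround (C−A): P1=2  P2=14  P3=4
Waiting = turnaround − burst: P1=0, P2=4, P3=2
Total waiting = 0 + 4 + 2 = 6

6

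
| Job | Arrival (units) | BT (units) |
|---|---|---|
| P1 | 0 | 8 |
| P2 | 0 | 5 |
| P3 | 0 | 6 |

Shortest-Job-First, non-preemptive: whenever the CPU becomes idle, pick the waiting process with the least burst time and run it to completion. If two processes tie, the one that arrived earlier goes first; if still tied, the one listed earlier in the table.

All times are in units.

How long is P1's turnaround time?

Schedule: | P2 0-5 | P3 5-11 | P1 11-19 |
Completion: P1=19  P2=5  P3=11
Turnaround(P1) = completion − arrival = 19 − 0 = 19

19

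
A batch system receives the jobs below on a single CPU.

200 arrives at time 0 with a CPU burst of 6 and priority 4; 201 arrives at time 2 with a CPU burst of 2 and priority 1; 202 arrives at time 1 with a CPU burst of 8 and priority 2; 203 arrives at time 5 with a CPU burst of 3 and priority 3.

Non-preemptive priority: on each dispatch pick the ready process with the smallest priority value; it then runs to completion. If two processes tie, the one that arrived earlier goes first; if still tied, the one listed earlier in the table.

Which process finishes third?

Schedule: | 200 0-6 | 201 6-8 | 202 8-16 | 203 16-19 |
Completion: 200=6  201=8  202=16  203=19
Turnaround (C−A): 200=6  201=6  202=15  203=14
Finish order: 200 → 201 → 202 → 203

202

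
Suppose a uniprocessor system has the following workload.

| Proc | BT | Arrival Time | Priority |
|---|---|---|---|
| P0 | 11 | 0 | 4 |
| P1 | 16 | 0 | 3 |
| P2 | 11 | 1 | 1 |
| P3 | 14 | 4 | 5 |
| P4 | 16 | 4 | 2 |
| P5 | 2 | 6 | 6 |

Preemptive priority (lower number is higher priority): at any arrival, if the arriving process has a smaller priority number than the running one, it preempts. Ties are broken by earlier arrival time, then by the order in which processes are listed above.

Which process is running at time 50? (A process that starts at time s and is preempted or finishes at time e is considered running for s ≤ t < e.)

P0

Schedule: | P1 0-1 | P2 1-12 | P4 12-28 | P1 28-43 | P0 43-54 | P3 54-68 | P5 68-70 |
Completion: P0=54  P1=43  P2=12  P3=68  P4=28  P5=70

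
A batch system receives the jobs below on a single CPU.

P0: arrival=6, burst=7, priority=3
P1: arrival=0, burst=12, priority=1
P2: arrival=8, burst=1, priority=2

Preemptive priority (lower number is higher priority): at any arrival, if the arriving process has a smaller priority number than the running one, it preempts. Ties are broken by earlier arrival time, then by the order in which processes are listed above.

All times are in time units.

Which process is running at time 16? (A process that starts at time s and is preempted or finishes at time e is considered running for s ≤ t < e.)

P0

Schedule: | P1 0-12 | P2 12-13 | P0 13-20 |
Completion: P0=20  P1=12  P2=13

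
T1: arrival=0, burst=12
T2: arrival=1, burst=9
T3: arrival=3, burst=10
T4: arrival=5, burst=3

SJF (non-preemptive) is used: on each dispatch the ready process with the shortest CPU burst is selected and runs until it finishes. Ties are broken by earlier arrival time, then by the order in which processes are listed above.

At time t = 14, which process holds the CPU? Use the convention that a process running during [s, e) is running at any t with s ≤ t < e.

Timeline: | T1 0-12 | T4 12-15 | T2 15-24 | T3 24-34 |
Completion: T1=12  T2=24  T3=34  T4=15
Turnaround (C−A): T1=12  T2=23  T3=31  T4=10

T4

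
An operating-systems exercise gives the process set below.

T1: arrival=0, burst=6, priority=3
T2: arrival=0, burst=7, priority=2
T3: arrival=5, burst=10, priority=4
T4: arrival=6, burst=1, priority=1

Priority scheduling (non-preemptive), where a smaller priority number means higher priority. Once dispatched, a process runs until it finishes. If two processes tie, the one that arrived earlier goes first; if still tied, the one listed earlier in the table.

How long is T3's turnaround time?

19

Gantt: | T2 0-7 | T4 7-8 | T1 8-14 | T3 14-24 |
Completion: T1=14  T2=7  T3=24  T4=8
Turnaround (C−A): T1=14  T2=7  T3=19  T4=2
Turnaround(T3) = completion − arrival = 24 − 5 = 19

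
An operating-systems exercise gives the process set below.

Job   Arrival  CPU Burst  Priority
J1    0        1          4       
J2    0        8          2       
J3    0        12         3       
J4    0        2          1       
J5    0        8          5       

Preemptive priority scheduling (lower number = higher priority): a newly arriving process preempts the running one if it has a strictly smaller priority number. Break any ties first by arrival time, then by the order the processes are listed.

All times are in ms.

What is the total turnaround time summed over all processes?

Timeline: | J4 0-2 | J2 2-10 | J3 10-22 | J1 22-23 | J5 23-31 |
Completion: J1=23  J2=10  J3=22  J4=2  J5=31
Turnaround (C−A): J1=23  J2=10  J3=22  J4=2  J5=31
Turnaround = completion − arrival: J1=23, J2=10, J3=22, J4=2, J5=31
Total turnaround = 23 + 10 + 22 + 2 + 31 = 88

88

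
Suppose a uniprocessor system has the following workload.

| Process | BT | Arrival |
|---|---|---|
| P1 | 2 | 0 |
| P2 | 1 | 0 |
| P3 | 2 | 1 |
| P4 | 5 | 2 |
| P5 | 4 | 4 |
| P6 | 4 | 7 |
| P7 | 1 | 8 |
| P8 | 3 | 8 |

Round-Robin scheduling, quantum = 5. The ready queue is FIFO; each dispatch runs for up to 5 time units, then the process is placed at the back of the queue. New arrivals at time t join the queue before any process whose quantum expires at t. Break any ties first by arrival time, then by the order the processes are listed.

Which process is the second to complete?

Timeline: | P1 0-2 | P2 2-3 | P3 3-5 | P4 5-10 | P5 10-14 | P6 14-18 | P7 18-19 | P8 19-22 |
Completion: P1=2  P2=3  P3=5  P4=10  P5=14  P6=18  P7=19  P8=22
Finish order: P1 → P2 → P3 → P4 → P5 → P6 → P7 → P8

P2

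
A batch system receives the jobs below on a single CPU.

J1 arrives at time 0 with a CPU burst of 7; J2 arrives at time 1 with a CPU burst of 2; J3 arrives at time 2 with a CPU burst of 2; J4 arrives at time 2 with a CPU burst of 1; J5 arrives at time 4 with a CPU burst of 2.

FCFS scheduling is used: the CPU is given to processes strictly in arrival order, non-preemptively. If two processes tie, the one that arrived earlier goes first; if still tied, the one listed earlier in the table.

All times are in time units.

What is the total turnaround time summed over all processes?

44

Timeline: | J1 0-7 | J2 7-9 | J3 9-11 | J4 11-12 | J5 12-14 |
Completion: J1=7  J2=9  J3=11  J4=12  J5=14
Turnaround (C−A): J1=7  J2=8  J3=9  J4=10  J5=10
Turnaround = completion − arrival: J1=7, J2=8, J3=9, J4=10, J5=10
Total turnaround = 7 + 8 + 9 + 10 + 10 = 44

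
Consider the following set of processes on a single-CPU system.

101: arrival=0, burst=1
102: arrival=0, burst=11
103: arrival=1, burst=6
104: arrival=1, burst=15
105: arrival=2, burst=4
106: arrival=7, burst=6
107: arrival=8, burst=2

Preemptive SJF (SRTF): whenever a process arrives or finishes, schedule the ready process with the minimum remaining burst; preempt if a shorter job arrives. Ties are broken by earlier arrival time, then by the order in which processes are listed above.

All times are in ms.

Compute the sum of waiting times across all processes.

60

Schedule: | 101 0-1 | 103 1-2 | 105 2-6 | 103 6-8 | 107 8-10 | 103 10-13 | 106 13-19 | 102 19-30 | 104 30-45 |
Completion: 101=1  102=30  103=13  104=45  105=6  106=19  107=10
Turnaround (C−A): 101=1  102=30  103=12  104=44  105=4  106=12  107=2
Waiting = turnaround − burst: 101=0, 102=19, 103=6, 104=29, 105=0, 106=6, 107=0
Total waiting = 0 + 19 + 6 + 29 + 0 + 6 + 0 = 60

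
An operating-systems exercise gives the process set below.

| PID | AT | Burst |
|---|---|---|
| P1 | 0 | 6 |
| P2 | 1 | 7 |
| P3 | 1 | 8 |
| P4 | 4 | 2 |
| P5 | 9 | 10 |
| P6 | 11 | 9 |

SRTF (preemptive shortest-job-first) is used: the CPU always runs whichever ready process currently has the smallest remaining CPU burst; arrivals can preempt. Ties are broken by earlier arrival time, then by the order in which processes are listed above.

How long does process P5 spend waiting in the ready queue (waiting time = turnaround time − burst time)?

Schedule: | P1 0-6 | P4 6-8 | P2 8-15 | P3 15-23 | P6 23-32 | P5 32-42 |
Completion: P1=6  P2=15  P3=23  P4=8  P5=42  P6=32
Turnaround (C−A): P1=6  P2=14  P3=22  P4=4  P5=33  P6=21
Waiting(P5) = turnaround − burst = 33 − 10 = 23

23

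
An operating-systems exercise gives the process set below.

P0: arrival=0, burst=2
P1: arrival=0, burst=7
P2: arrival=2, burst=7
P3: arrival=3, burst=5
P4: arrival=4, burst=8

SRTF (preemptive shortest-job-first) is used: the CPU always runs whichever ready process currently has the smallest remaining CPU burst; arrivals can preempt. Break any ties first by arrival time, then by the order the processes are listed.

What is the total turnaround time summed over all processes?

Timeline: | P0 0-2 | P1 2-3 | P3 3-8 | P1 8-14 | P2 14-21 | P4 21-29 |
Completion: P0=2  P1=14  P2=21  P3=8  P4=29
Turnaround (C−A): P0=2  P1=14  P2=19  P3=5  P4=25
Turnaround = completion − arrival: P0=2, P1=14, P2=19, P3=5, P4=25
Total turnaround = 2 + 14 + 19 + 5 + 25 = 65

65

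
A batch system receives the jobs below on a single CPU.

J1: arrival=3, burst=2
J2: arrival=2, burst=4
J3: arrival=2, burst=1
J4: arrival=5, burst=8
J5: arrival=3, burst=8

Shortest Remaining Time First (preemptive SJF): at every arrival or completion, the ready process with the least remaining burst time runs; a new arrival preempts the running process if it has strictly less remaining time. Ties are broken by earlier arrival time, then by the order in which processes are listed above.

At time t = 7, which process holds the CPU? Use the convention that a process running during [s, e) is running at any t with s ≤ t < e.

Gantt: | idle 0-2 | J3 2-3 | J1 3-5 | J2 5-9 | J5 9-17 | J4 17-25 |
Completion: J1=5  J2=9  J3=3  J4=25  J5=17
Turnaround (C−A): J1=2  J2=7  J3=1  J4=20  J5=14

J2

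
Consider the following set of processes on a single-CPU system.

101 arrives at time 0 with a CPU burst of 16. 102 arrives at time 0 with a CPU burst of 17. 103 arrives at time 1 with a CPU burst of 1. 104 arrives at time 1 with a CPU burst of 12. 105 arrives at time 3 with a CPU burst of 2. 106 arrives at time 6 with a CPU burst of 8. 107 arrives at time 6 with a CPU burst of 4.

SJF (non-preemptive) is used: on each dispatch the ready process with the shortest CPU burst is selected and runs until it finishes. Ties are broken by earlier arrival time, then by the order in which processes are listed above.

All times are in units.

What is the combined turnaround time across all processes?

Schedule: | 101 0-16 | 103 16-17 | 105 17-19 | 107 19-23 | 106 23-31 | 104 31-43 | 102 43-60 |
Completion: 101=16  102=60  103=17  104=43  105=19  106=31  107=23
Turnaround = completion − arrival: 101=16, 102=60, 103=16, 104=42, 105=16, 106=25, 107=17
Total turnaround = 16 + 60 + 16 + 42 + 16 + 25 + 17 = 192

192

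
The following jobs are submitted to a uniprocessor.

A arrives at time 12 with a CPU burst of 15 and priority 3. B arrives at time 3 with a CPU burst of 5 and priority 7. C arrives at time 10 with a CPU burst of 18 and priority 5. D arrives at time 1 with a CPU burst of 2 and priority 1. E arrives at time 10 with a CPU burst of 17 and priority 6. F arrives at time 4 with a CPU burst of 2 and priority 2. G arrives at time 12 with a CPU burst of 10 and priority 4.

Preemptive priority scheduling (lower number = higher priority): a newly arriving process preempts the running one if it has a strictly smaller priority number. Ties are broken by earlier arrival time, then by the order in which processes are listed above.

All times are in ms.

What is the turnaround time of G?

Timeline: | idle 0-1 | D 1-3 | B 3-4 | F 4-6 | B 6-10 | C 10-12 | A 12-27 | G 27-37 | C 37-53 | E 53-70 |
Completion: A=27  B=10  C=53  D=3  E=70  F=6  G=37
Turnaround (C−A): A=15  B=7  C=43  D=2  E=60  F=2  G=25
Turnaround(G) = completion − arrival = 37 − 12 = 25

25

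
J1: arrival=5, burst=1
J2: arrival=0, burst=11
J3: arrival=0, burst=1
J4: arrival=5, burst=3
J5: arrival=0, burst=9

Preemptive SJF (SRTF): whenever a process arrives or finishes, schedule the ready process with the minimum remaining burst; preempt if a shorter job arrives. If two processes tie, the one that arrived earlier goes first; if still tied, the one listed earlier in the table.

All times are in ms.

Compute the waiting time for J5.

5

Timeline: | J3 0-1 | J5 1-5 | J1 5-6 | J4 6-9 | J5 9-14 | J2 14-25 |
Completion: J1=6  J2=25  J3=1  J4=9  J5=14
Turnaround (C−A): J1=1  J2=25  J3=1  J4=4  J5=14
Waiting(J5) = turnaround − burst = 14 − 9 = 5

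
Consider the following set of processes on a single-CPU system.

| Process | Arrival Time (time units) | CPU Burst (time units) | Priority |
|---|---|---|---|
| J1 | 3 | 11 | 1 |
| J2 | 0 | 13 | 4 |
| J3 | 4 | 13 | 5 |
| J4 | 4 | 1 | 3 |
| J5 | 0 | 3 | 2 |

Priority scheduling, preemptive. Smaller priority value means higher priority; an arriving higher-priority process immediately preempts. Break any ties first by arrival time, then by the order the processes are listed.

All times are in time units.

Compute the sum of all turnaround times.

90

Gantt: | J5 0-3 | J1 3-14 | J4 14-15 | J2 15-28 | J3 28-41 |
Completion: J1=14  J2=28  J3=41  J4=15  J5=3
Turnaround (C−A): J1=11  J2=28  J3=37  J4=11  J5=3
Turnaround = completion − arrival: J1=11, J2=28, J3=37, J4=11, J5=3
Total turnaround = 11 + 28 + 37 + 11 + 3 = 90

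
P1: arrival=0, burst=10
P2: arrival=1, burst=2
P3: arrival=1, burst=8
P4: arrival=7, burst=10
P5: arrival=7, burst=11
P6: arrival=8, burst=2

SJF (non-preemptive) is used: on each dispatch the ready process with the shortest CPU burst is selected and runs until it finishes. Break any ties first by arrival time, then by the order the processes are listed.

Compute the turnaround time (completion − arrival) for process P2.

Schedule: | P1 0-10 | P2 10-12 | P6 12-14 | P3 14-22 | P4 22-32 | P5 32-43 |
Completion: P1=10  P2=12  P3=22  P4=32  P5=43  P6=14
Turnaround (C−A): P1=10  P2=11  P3=21  P4=25  P5=36  P6=6
Turnaround(P2) = completion − arrival = 12 − 1 = 11

11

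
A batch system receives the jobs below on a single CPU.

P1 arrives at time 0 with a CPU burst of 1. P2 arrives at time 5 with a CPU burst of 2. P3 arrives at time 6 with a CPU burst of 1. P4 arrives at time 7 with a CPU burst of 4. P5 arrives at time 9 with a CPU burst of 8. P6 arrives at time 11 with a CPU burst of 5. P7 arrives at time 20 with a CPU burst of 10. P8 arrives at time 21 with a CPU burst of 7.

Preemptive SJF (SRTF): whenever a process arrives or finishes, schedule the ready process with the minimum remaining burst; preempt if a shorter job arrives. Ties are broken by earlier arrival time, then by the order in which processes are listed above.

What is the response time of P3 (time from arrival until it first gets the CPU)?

Timeline: | P1 0-1 | idle 1-5 | P2 5-7 | P3 7-8 | P4 8-12 | P6 12-17 | P5 17-25 | P8 25-32 | P7 32-42 |
Completion: P1=1  P2=7  P3=8  P4=12  P5=25  P6=17  P7=42  P8=32
Turnaround (C−A): P1=1  P2=2  P3=2  P4=5  P5=16  P6=6  P7=22  P8=11
Response(P3) = first start − arrival = 7 − 6 = 1

1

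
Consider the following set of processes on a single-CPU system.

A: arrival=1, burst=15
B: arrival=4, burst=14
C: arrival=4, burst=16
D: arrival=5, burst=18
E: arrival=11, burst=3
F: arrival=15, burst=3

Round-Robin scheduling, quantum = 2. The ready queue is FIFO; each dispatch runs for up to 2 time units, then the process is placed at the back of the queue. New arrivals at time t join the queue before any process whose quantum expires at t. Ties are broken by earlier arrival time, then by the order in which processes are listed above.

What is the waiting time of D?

47

Schedule: | idle 0-1 | A 1-5 | B 5-7 | C 7-9 | D 9-11 | A 11-13 | B 13-15 | C 15-17 | E 17-19 | D 19-21 | A 21-23 | F 23-25 | B 25-27 | C 27-29 | E 29-30 | D 30-32 | A 32-34 | F 34-35 | B 35-37 | C 37-39 | D 39-41 | A 41-43 | B 43-45 | C 45-47 | D 47-49 | A 49-51 | B 51-53 | C 53-55 | D 55-57 | A 57-58 | B 58-60 | C 60-62 | D 62-64 | C 64-66 | D 66-70 |
Completion: A=58  B=60  C=66  D=70  E=30  F=35
Turnaround (C−A): A=57  B=56  C=62  D=65  E=19  F=20
Waiting(D) = turnaround − burst = 65 − 18 = 47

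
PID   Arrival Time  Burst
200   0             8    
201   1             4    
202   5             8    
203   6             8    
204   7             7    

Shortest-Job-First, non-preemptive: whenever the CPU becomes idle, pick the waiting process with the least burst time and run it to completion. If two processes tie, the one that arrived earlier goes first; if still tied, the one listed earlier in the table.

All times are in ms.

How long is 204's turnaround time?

Timeline: | 200 0-8 | 201 8-12 | 204 12-19 | 202 19-27 | 203 27-35 |
Completion: 200=8  201=12  202=27  203=35  204=19
Turnaround(204) = completion − arrival = 19 − 7 = 12

12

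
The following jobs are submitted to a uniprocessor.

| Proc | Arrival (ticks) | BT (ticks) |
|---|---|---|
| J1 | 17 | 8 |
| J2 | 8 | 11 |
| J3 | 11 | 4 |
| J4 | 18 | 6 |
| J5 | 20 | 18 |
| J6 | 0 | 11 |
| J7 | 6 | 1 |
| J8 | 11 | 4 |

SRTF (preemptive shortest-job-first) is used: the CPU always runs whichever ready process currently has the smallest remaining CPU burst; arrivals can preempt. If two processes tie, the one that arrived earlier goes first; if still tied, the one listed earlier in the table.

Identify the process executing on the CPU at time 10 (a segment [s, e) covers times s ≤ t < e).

J6

Gantt: | J6 0-6 | J7 6-7 | J6 7-12 | J3 12-16 | J8 16-20 | J4 20-26 | J1 26-34 | J2 34-45 | J5 45-63 |
Completion: J1=34  J2=45  J3=16  J4=26  J5=63  J6=12  J7=7  J8=20
Turnaround (C−A): J1=17  J2=37  J3=5  J4=8  J5=43  J6=12  J7=1  J8=9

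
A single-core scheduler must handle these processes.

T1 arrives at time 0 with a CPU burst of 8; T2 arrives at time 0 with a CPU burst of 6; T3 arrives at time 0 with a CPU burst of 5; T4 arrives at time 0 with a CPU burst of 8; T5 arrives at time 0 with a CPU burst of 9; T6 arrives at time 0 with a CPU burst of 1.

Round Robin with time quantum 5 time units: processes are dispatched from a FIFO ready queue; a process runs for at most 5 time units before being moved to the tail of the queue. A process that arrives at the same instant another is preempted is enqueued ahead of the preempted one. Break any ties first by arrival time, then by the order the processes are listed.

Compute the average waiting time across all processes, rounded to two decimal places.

22.17

Schedule: | T1 0-5 | T2 5-10 | T3 10-15 | T4 15-20 | T5 20-25 | T6 25-26 | T1 26-29 | T2 29-30 | T4 30-33 | T5 33-37 |
Completion: T1=29  T2=30  T3=15  T4=33  T5=37  T6=26
Turnaround (C−A): T1=29  T2=30  T3=15  T4=33  T5=37  T6=26
Waiting times: T1=21, T2=24, T3=10, T4=25, T5=28, T6=25
Average waiting = (21+24+10+25+28+25) / 6 = 133/6 = 22.17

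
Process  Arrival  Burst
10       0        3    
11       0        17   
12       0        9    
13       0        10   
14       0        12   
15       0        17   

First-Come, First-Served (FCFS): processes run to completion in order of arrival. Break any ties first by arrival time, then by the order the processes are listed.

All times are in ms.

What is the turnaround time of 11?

20

Gantt: | 10 0-3 | 11 3-20 | 12 20-29 | 13 29-39 | 14 39-51 | 15 51-68 |
Completion: 10=3  11=20  12=29  13=39  14=51  15=68
Turnaround(11) = completion − arrival = 20 − 0 = 20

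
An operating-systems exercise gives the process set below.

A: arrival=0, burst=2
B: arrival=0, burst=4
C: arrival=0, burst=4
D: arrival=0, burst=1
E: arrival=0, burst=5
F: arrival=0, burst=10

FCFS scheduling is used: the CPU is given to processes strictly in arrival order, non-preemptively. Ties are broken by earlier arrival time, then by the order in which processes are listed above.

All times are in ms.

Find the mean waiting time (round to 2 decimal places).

Gantt: | A 0-2 | B 2-6 | C 6-10 | D 10-11 | E 11-16 | F 16-26 |
Completion: A=2  B=6  C=10  D=11  E=16  F=26
Waiting times: A=0, B=2, C=6, D=10, E=11, F=16
Average waiting = (0+2+6+10+11+16) / 6 = 45/6 = 7.50

7.50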